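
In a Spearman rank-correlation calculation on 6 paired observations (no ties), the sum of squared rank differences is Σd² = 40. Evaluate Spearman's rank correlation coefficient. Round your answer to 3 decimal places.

-0.143

ρ = 1 − 6Σd² / [n(n²−1)] = 1 − 6×40 / (6×35)
  = 1 − 240/210 = 1 − 1.1429 ≈ -0.143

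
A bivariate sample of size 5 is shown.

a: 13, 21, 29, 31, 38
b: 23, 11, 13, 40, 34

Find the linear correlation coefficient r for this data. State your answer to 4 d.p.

0.4992

n = 5, Σa = 132, Σb = 121, Σa² = 3856, Σb² = 3575, Σab = 3439
nΣab − ΣaΣb = 17195 − 15972 = 1223
nΣa² − (Σa)² = 19280 − 17424 = 1856; nΣb² − (Σb)² = 17875 − 14641 = 3234
r = 1223 / √(1856 × 3234) = 1223 / 2449.9600 ≈ 0.4992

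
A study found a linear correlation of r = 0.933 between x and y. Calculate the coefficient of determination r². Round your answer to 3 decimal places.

r² = (0.933)² = 0.870

0.870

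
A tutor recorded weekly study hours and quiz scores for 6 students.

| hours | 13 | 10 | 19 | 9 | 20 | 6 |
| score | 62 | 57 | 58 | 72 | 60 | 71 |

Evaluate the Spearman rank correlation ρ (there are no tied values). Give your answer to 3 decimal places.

Rank hours: 4, 3, 5, 2, 6, 1
Rank score: 4, 1, 2, 6, 3, 5
d = rank(hours) − rank(score): 0, 2, 3, -4, 3, -4; Σd² = 54
ρ = 1 − 6Σd² / [n(n²−1)] = 1 − 6×54 / (6×35) = 1 − 324/210 ≈ -0.543

-0.543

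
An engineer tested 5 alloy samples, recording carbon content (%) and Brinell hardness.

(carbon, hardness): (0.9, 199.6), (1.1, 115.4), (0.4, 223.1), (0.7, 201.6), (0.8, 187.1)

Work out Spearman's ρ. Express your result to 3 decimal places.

Rank carbon: 4, 5, 1, 2, 3
Rank hardness: 3, 1, 5, 4, 2
d = rank(carbon) − rank(hardness): 1, 4, -4, -2, 1; Σd² = 38
ρ = 1 − 6Σd² / [n(n²−1)] = 1 − 6×38 / (5×24) = 1 − 228/120 ≈ -0.900

-0.900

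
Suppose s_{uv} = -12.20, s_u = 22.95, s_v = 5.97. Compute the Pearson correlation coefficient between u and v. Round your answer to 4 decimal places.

r = Cov(u,v) / (s_u · s_v) = -12.20 / (22.95 × 5.97)
  = -12.20 / 137.0115 ≈ -0.0890

-0.0890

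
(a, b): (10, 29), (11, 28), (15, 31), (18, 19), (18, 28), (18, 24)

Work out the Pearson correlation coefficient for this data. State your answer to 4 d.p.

n = 6, Σa = 90, Σb = 159, Σa² = 1418, Σb² = 4307, Σab = 2341
nΣab − ΣaΣb = 14046 − 14310 = -264
nΣa² − (Σa)² = 8508 − 8100 = 408; nΣb² − (Σb)² = 25842 − 25281 = 561
r = -264 / √(408 × 561) = -264 / 478.4224 ≈ -0.5518

-0.5518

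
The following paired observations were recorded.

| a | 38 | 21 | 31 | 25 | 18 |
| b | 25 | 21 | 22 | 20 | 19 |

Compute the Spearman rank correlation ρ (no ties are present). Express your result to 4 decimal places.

Rank a: 5, 2, 4, 3, 1
Rank b: 5, 3, 4, 2, 1
d = rank(a) − rank(b): 0, -1, 0, 1, 0; Σd² = 2
ρ = 1 − 6Σd² / [n(n²−1)] = 1 − 6×2 / (5×24) = 1 − 12/120 ≈ 0.9000

0.9000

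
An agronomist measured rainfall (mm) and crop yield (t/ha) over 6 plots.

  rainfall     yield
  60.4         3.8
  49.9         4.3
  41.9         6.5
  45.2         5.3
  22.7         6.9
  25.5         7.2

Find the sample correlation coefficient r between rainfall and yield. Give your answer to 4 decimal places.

-0.9299

n = 6, Σx = 245.6, Σy = 34, Σx² = 11102.36, Σy² = 202.72, Σxy = 1296.23
nΣxy − ΣxΣy = 7777.38 − 8350.4 = -573.02
nΣx² − (Σx)² = 66614.16 − 60319.36 = 6294.8; nΣy² − (Σy)² = 1216.32 − 1156 = 60.32
r = -573.02 / √(6294.8 × 60.32) = -573.02 / 616.1999 ≈ -0.9299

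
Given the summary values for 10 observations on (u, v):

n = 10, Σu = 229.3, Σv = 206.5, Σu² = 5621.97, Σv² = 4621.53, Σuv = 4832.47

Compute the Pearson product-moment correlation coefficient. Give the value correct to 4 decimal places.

r = (nΣuv − ΣuΣv) / √[(nΣu² − (Σu)²)(nΣv² − (Σv)²)]
Numerator: 10×4832.47 − 229.3×206.5 = 974.25
Denominator: √[(56219.7 − 52578.49)(46215.3 − 42642.25)] = √[3641.21 × 3573.05] = 3606.9690
r = 974.25 / 3606.9690 ≈ 0.2701

0.2701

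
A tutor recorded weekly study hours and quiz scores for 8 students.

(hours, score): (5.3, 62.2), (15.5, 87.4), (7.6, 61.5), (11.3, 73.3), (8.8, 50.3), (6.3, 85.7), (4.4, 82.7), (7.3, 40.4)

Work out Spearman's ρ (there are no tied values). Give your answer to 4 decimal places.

0.0714

Rank hours: 2, 8, 5, 7, 6, 3, 1, 4
Rank score: 4, 8, 3, 5, 2, 7, 6, 1
d = rank(hours) − rank(score): -2, 0, 2, 2, 4, -4, -5, 3; Σd² = 78
ρ = 1 − 6Σd² / [n(n²−1)] = 1 − 6×78 / (8×63) = 1 − 468/504 ≈ 0.0714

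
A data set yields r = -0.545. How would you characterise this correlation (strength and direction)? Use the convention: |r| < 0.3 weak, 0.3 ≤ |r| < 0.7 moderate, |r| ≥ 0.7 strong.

r = -0.545 < 0 so the relationship is negative.
|r| = 0.545, which falls in the moderate range.

moderate negative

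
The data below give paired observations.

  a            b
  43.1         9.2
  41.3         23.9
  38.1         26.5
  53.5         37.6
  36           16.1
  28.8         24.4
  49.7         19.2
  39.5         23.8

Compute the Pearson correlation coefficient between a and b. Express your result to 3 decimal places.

n = 8, Σa = 330, Σb = 180.7, Σa² = 14032.94, Σb² = 4561.51, Σab = 7581.5
nΣab − ΣaΣb = 60652 − 59631 = 1021
nΣa² − (Σa)² = 112263.52 − 108900 = 3363.52; nΣb² − (Σb)² = 36492.08 − 32652.49 = 3839.59
r = 1021 / √(3363.52 × 3839.59) = 1021 / 3593.6803 ≈ 0.284

0.284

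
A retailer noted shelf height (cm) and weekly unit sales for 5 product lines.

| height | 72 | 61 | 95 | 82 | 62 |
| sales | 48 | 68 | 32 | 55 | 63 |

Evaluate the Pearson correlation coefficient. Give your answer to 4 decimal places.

n = 5, Σx = 372, Σy = 266, Σx² = 28498, Σy² = 14946, Σxy = 19060
nΣxy − ΣxΣy = 95300 − 98952 = -3652
nΣx² − (Σx)² = 142490 − 138384 = 4106; nΣy² − (Σy)² = 74730 − 70756 = 3974
r = -3652 / √(4106 × 3974) = -3652 / 4039.4609 ≈ -0.9041

-0.9041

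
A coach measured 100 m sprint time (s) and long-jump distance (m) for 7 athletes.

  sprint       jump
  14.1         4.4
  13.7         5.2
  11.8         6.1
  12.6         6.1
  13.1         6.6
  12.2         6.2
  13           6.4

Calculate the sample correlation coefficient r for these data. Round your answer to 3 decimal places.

-0.703

n = 7, Σx = 90.5, Σy = 41, Σx² = 1173.95, Σy² = 243.78, Σxy = 527.42
nΣxy − ΣxΣy = 3691.94 − 3710.5 = -18.56
nΣx² − (Σx)² = 8217.65 − 8190.25 = 27.4; nΣy² − (Σy)² = 1706.46 − 1681 = 25.46
r = -18.56 / √(27.4 × 25.46) = -18.56 / 26.4122 ≈ -0.703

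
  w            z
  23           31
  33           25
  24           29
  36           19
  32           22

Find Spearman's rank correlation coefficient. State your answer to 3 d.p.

-0.900

Rank w: 1, 4, 2, 5, 3
Rank z: 5, 3, 4, 1, 2
d = rank(w) − rank(z): -4, 1, -2, 4, 1; Σd² = 38
ρ = 1 − 6Σd² / [n(n²−1)] = 1 − 6×38 / (5×24) = 1 − 228/120 ≈ -0.900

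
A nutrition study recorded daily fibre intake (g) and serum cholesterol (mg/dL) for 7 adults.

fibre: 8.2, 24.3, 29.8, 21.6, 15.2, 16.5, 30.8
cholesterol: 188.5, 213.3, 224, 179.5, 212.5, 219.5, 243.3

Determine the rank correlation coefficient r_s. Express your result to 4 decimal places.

Rank fibre: 1, 5, 6, 4, 2, 3, 7
Rank cholesterol: 2, 4, 6, 1, 3, 5, 7
d = rank(fibre) − rank(cholesterol): -1, 1, 0, 3, -1, -2, 0; Σd² = 16
ρ = 1 − 6Σd² / [n(n²−1)] = 1 − 6×16 / (7×48) = 1 − 96/336 ≈ 0.7143

0.7143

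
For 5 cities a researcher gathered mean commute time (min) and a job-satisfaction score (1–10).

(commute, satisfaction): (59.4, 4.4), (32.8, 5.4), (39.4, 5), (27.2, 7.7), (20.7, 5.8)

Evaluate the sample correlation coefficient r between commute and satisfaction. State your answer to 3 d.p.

n = 5, Σx = 179.5, Σy = 28.3, Σx² = 7324.89, Σy² = 166.45, Σxy = 964.98
nΣxy − ΣxΣy = 4824.9 − 5079.85 = -254.95
nΣx² − (Σx)² = 36624.45 − 32220.25 = 4404.2; nΣy² − (Σy)² = 832.25 − 800.89 = 31.36
r = -254.95 / √(4404.2 × 31.36) = -254.95 / 371.6392 ≈ -0.686

-0.686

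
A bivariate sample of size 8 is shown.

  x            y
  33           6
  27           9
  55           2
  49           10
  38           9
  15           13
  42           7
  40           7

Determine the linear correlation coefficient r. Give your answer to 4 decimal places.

n = 8, Σx = 299, Σy = 63, Σx² = 12277, Σy² = 569, Σxy = 2152
nΣxy − ΣxΣy = 17216 − 18837 = -1621
nΣx² − (Σx)² = 98216 − 89401 = 8815; nΣy² − (Σy)² = 4552 − 3969 = 583
r = -1621 / √(8815 × 583) = -1621 / 2266.9682 ≈ -0.7151

-0.7151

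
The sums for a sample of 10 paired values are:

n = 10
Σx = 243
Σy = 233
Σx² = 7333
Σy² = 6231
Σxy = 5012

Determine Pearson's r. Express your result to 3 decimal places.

-0.607

r = (nΣxy − ΣxΣy) / √[(nΣx² − (Σx)²)(nΣy² − (Σy)²)]
Numerator: 10×5012 − 243×233 = -6499
Denominator: √[(73330 − 59049)(62310 − 54289)] = √[14281 × 8021] = 10702.7053
r = -6499 / 10702.7053 ≈ -0.607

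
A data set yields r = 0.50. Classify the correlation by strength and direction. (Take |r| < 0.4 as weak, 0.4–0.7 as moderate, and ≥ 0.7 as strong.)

r = 0.50 > 0 so the relationship is positive.
|r| = 0.50, which falls in the moderate range.

moderate positive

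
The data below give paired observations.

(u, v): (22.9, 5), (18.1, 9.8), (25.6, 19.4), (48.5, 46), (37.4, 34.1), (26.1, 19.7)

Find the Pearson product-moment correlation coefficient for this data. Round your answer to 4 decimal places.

0.9599

n = 6, Σu = 178.6, Σv = 134, Σu² = 5939.6, Σv² = 4164.3, Σuv = 4809.03
nΣuv − ΣuΣv = 28854.18 − 23932.4 = 4921.78
nΣu² − (Σu)² = 35637.6 − 31897.96 = 3739.64; nΣv² − (Σv)² = 24985.8 − 17956 = 7029.8
r = 4921.78 / √(3739.64 × 7029.8) = 4921.78 / 5127.2723 ≈ 0.9599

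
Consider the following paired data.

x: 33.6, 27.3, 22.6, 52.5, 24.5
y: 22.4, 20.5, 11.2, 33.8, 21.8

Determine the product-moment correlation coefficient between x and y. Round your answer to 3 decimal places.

0.904

n = 5, Σx = 160.5, Σy = 109.7, Σx² = 5741.51, Σy² = 2665.13, Σxy = 3874.01
nΣxy − ΣxΣy = 19370.05 − 17606.85 = 1763.2
nΣx² − (Σx)² = 28707.55 − 25760.25 = 2947.3; nΣy² − (Σy)² = 13325.65 − 12034.09 = 1291.56
r = 1763.2 / √(2947.3 × 1291.56) = 1763.2 / 1951.0548 ≈ 0.904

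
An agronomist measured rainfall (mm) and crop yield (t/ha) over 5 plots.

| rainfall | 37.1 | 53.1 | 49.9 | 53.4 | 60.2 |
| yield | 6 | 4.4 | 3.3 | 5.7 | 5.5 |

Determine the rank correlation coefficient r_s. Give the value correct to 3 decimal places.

Rank rainfall: 1, 3, 2, 4, 5
Rank yield: 5, 2, 1, 4, 3
d = rank(rainfall) − rank(yield): -4, 1, 1, 0, 2; Σd² = 22
ρ = 1 − 6Σd² / [n(n²−1)] = 1 − 6×22 / (5×24) = 1 − 132/120 ≈ -0.100

-0.100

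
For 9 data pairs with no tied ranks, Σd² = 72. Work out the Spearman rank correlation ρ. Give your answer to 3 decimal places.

ρ = 1 − 6Σd² / [n(n²−1)] = 1 − 6×72 / (9×80)
  = 1 − 432/720 = 1 − 0.6000 ≈ 0.400

0.400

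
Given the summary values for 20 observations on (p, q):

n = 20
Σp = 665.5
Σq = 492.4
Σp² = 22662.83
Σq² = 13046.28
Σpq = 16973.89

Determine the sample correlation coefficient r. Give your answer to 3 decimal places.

0.852

r = (nΣpq − ΣpΣq) / √[(nΣp² − (Σp)²)(nΣq² − (Σq)²)]
Numerator: 20×16973.89 − 665.5×492.4 = 11785.6
Denominator: √[(453256.6 − 442890.25)(260925.6 − 242457.76)] = √[10366.35 × 18467.84] = 13836.3324
r = 11785.6 / 13836.3324 ≈ 0.852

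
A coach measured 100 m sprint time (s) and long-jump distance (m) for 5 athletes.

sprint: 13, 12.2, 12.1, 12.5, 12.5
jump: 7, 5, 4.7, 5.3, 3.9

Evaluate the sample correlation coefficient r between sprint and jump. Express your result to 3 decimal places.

n = 5, Σx = 62.3, Σy = 25.9, Σx² = 776.75, Σy² = 139.39, Σxy = 323.87
nΣxy − ΣxΣy = 1619.35 − 1613.57 = 5.78
nΣx² − (Σx)² = 3883.75 − 3881.29 = 2.46; nΣy² − (Σy)² = 696.95 − 670.81 = 26.14
r = 5.78 / √(2.46 × 26.14) = 5.78 / 8.0190 ≈ 0.721

0.721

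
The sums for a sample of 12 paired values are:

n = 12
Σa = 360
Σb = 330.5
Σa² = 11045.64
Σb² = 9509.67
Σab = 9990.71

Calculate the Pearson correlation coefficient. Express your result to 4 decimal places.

r = (nΣab − ΣaΣb) / √[(nΣa² − (Σa)²)(nΣb² − (Σb)²)]
Numerator: 12×9990.71 − 360×330.5 = 908.52
Denominator: √[(132547.68 − 129600)(114116.04 − 109230.25)] = √[2947.68 × 4885.79] = 3794.9632
r = 908.52 / 3794.9632 ≈ 0.2394

0.2394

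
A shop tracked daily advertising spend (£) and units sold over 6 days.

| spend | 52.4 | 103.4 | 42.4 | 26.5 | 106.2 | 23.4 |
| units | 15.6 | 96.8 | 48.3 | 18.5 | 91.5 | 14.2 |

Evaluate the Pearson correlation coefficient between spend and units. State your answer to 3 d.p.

0.930

n = 6, Σx = 354.3, Σy = 284.9, Σx² = 27763.33, Σy² = 20862.63, Σxy = 23414.31
nΣxy − ΣxΣy = 140485.86 − 100940.07 = 39545.79
nΣx² − (Σx)² = 166579.98 − 125528.49 = 41051.49; nΣy² − (Σy)² = 125175.78 − 81168.01 = 44007.77
r = 39545.79 / √(41051.49 × 44007.77) = 39545.79 / 42503.9355 ≈ 0.930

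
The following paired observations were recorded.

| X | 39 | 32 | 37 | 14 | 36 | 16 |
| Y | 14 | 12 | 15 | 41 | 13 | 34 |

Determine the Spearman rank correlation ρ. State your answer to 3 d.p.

-0.486

Rank X: 6, 3, 5, 1, 4, 2
Rank Y: 3, 1, 4, 6, 2, 5
d = rank(X) − rank(Y): 3, 2, 1, -5, 2, -3; Σd² = 52
ρ = 1 − 6Σd² / [n(n²−1)] = 1 − 6×52 / (6×35) = 1 − 312/210 ≈ -0.486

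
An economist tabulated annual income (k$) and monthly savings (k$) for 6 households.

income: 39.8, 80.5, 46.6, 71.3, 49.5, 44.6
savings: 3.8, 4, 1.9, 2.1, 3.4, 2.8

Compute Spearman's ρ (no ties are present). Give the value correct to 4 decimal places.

Rank income: 1, 6, 3, 5, 4, 2
Rank savings: 5, 6, 1, 2, 4, 3
d = rank(income) − rank(savings): -4, 0, 2, 3, 0, -1; Σd² = 30
ρ = 1 − 6Σd² / [n(n²−1)] = 1 − 6×30 / (6×35) = 1 − 180/210 ≈ 0.1429

0.1429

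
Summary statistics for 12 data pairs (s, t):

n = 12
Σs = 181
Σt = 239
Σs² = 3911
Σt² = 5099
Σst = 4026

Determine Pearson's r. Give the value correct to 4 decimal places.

0.6656

r = (nΣst − ΣsΣt) / √[(nΣs² − (Σs)²)(nΣt² − (Σt)²)]
Numerator: 12×4026 − 181×239 = 5053
Denominator: √[(46932 − 32761)(61188 − 57121)] = √[14171 × 4067] = 7591.6702
r = 5053 / 7591.6702 ≈ 0.6656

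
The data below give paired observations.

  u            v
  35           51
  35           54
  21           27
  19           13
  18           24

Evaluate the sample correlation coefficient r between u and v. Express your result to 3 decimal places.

n = 5, Σu = 128, Σv = 169, Σu² = 3576, Σv² = 6991, Σuv = 4921
nΣuv − ΣuΣv = 24605 − 21632 = 2973
nΣu² − (Σu)² = 17880 − 16384 = 1496; nΣv² − (Σv)² = 34955 − 28561 = 6394
r = 2973 / √(1496 × 6394) = 2973 / 3092.8020 ≈ 0.961

0.961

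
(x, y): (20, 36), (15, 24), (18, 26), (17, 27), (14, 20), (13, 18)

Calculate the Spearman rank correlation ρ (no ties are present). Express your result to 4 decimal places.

Rank x: 6, 3, 5, 4, 2, 1
Rank y: 6, 3, 4, 5, 2, 1
d = rank(x) − rank(y): 0, 0, 1, -1, 0, 0; Σd² = 2
ρ = 1 − 6Σd² / [n(n²−1)] = 1 − 6×2 / (6×35) = 1 − 12/210 ≈ 0.9429

0.9429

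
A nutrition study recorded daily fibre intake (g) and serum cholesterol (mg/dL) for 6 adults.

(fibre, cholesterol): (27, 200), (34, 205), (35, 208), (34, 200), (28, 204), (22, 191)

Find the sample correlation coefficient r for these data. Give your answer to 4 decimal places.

0.8090

n = 6, Σx = 180, Σy = 1208, Σx² = 5534, Σy² = 243386, Σxy = 36364
nΣxy − ΣxΣy = 218184 − 217440 = 744
nΣx² − (Σx)² = 33204 − 32400 = 804; nΣy² − (Σy)² = 1460316 − 1459264 = 1052
r = 744 / √(804 × 1052) = 744 / 919.6782 ≈ 0.8090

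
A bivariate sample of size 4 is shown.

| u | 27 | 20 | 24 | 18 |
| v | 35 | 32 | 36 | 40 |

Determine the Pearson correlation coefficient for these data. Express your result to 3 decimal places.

-0.319

n = 4, Σu = 89, Σv = 143, Σu² = 2029, Σv² = 5145, Σuv = 3169
nΣuv − ΣuΣv = 12676 − 12727 = -51
nΣu² − (Σu)² = 8116 − 7921 = 195; nΣv² − (Σv)² = 20580 − 20449 = 131
r = -51 / √(195 × 131) = -51 / 159.8280 ≈ -0.319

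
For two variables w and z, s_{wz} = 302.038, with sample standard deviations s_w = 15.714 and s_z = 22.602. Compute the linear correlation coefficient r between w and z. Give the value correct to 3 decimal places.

0.850

r = Cov(w,z) / (s_w · s_z) = 302.038 / (15.714 × 22.602)
  = 302.038 / 355.1678 ≈ 0.850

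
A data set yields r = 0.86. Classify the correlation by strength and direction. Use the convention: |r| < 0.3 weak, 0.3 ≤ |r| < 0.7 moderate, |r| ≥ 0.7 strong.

strong positive

r = 0.86 > 0 so the relationship is positive.
|r| = 0.86, which falls in the strong range.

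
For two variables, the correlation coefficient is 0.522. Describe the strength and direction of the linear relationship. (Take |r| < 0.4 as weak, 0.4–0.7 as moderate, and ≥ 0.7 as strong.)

moderate positive

r = 0.522 > 0 so the relationship is positive.
|r| = 0.522, which falls in the moderate range.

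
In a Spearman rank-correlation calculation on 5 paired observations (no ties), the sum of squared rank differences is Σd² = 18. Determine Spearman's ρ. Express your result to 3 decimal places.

0.100

ρ = 1 − 6Σd² / [n(n²−1)] = 1 − 6×18 / (5×24)
  = 1 − 108/120 = 1 − 0.9000 ≈ 0.100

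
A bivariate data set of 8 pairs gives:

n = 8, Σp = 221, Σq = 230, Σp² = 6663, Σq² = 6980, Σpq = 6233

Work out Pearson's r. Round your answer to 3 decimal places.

-0.267

r = (nΣpq − ΣpΣq) / √[(nΣp² − (Σp)²)(nΣq² − (Σq)²)]
Numerator: 8×6233 − 221×230 = -966
Denominator: √[(53304 − 48841)(55840 − 52900)] = √[4463 × 2940] = 3622.3225
r = -966 / 3622.3225 ≈ -0.267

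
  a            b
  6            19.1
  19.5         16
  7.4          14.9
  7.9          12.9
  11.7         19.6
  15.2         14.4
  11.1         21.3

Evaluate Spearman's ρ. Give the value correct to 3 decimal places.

0.000

Rank a: 1, 7, 2, 3, 5, 6, 4
Rank b: 5, 4, 3, 1, 6, 2, 7
d = rank(a) − rank(b): -4, 3, -1, 2, -1, 4, -3; Σd² = 56
ρ = 1 − 6Σd² / [n(n²−1)] = 1 − 6×56 / (7×48) = 1 − 336/336 ≈ 0.000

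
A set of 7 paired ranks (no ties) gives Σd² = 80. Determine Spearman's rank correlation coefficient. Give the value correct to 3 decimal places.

ρ = 1 − 6Σd² / [n(n²−1)] = 1 − 6×80 / (7×48)
  = 1 − 480/336 = 1 − 1.4286 ≈ -0.429

-0.429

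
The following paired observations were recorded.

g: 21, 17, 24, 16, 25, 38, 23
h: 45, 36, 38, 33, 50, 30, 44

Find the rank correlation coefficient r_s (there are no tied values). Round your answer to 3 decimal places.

Rank g: 3, 2, 5, 1, 6, 7, 4
Rank h: 6, 3, 4, 2, 7, 1, 5
d = rank(g) − rank(h): -3, -1, 1, -1, -1, 6, -1; Σd² = 50
ρ = 1 − 6Σd² / [n(n²−1)] = 1 − 6×50 / (7×48) = 1 − 300/336 ≈ 0.107

0.107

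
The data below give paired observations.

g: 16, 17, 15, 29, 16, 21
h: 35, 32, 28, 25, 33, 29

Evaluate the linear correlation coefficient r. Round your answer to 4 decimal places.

-0.7363

n = 6, Σg = 114, Σh = 182, Σg² = 2308, Σh² = 5588, Σgh = 3386
nΣgh − ΣgΣh = 20316 − 20748 = -432
nΣg² − (Σg)² = 13848 − 12996 = 852; nΣh² − (Σh)² = 33528 − 33124 = 404
r = -432 / √(852 × 404) = -432 / 586.6924 ≈ -0.7363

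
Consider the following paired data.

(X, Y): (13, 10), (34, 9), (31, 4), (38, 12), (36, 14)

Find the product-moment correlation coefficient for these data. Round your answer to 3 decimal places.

n = 5, ΣX = 152, ΣY = 49, ΣX² = 5026, ΣY² = 537, ΣXY = 1520
nΣXY − ΣXΣY = 7600 − 7448 = 152
nΣX² − (ΣX)² = 25130 − 23104 = 2026; nΣY² − (ΣY)² = 2685 − 2401 = 284
r = 152 / √(2026 × 284) = 152 / 758.5407 ≈ 0.200

0.200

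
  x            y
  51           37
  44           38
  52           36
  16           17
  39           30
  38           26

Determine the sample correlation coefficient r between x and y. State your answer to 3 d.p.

n = 6, Σx = 240, Σy = 184, Σx² = 10462, Σy² = 5974, Σxy = 7861
nΣxy − ΣxΣy = 47166 − 44160 = 3006
nΣx² − (Σx)² = 62772 − 57600 = 5172; nΣy² − (Σy)² = 35844 − 33856 = 1988
r = 3006 / √(5172 × 1988) = 3006 / 3206.5458 ≈ 0.937

0.937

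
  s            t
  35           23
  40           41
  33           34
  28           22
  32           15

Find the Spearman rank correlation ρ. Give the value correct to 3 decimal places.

0.800

Rank s: 4, 5, 3, 1, 2
Rank t: 3, 5, 4, 2, 1
d = rank(s) − rank(t): 1, 0, -1, -1, 1; Σd² = 4
ρ = 1 − 6Σd² / [n(n²−1)] = 1 − 6×4 / (5×24) = 1 − 24/120 ≈ 0.800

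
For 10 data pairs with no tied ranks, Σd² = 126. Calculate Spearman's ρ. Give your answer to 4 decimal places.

0.2364

ρ = 1 − 6Σd² / [n(n²−1)] = 1 − 6×126 / (10×99)
  = 1 − 756/990 = 1 − 0.76364 ≈ 0.2364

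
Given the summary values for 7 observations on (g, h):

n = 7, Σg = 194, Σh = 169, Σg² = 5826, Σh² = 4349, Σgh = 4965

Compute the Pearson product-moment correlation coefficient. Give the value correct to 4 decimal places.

0.8092

r = (nΣgh − ΣgΣh) / √[(nΣg² − (Σg)²)(nΣh² − (Σh)²)]
Numerator: 7×4965 − 194×169 = 1969
Denominator: √[(40782 − 37636)(30443 − 28561)] = √[3146 × 1882] = 2433.2637
r = 1969 / 2433.2637 ≈ 0.8092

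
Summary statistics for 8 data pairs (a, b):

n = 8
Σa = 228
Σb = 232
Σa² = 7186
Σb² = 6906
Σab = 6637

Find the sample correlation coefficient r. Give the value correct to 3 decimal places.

r = (nΣab − ΣaΣb) / √[(nΣa² − (Σa)²)(nΣb² − (Σb)²)]
Numerator: 8×6637 − 228×232 = 200
Denominator: √[(57488 − 51984)(55248 − 53824)] = √[5504 × 1424] = 2799.5885
r = 200 / 2799.5885 ≈ 0.071

0.071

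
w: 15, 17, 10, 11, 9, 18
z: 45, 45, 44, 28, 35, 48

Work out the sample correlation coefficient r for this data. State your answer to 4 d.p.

n = 6, Σw = 80, Σz = 245, Σw² = 1140, Σz² = 10299, Σwz = 3367
nΣwz − ΣwΣz = 20202 − 19600 = 602
nΣw² − (Σw)² = 6840 − 6400 = 440; nΣz² − (Σz)² = 61794 − 60025 = 1769
r = 602 / √(440 × 1769) = 602 / 882.2471 ≈ 0.6823

0.6823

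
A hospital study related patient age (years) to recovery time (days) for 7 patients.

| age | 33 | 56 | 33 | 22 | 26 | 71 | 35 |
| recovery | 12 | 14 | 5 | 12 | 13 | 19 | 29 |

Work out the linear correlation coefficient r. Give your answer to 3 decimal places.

n = 7, Σx = 276, Σy = 104, Σx² = 12740, Σy² = 1880, Σxy = 4311
nΣxy − ΣxΣy = 30177 − 28704 = 1473
nΣx² − (Σx)² = 89180 − 76176 = 13004; nΣy² − (Σy)² = 13160 − 10816 = 2344
r = 1473 / √(13004 × 2344) = 1473 / 5520.9941 ≈ 0.267

0.267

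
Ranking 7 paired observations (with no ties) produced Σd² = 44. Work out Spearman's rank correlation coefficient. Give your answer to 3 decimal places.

0.214

ρ = 1 − 6Σd² / [n(n²−1)] = 1 − 6×44 / (7×48)
  = 1 − 264/336 = 1 − 0.7857 ≈ 0.214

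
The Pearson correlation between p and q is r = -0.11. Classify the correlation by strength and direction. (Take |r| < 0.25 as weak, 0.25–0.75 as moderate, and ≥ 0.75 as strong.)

weak negative

r = -0.11 < 0 so the relationship is negative.
|r| = 0.11, which falls in the weak range.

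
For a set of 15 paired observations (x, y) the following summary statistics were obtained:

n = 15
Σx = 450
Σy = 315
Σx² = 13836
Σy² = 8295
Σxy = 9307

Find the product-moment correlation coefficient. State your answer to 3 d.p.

-0.190

r = (nΣxy − ΣxΣy) / √[(nΣx² − (Σx)²)(nΣy² − (Σy)²)]
Numerator: 15×9307 − 450×315 = -2145
Denominator: √[(207540 − 202500)(124425 − 99225)] = √[5040 × 25200] = 11269.7826
r = -2145 / 11269.7826 ≈ -0.190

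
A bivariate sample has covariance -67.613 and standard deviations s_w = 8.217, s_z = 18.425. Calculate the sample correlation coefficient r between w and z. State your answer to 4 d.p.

-0.4466

r = Cov(w,z) / (s_w · s_z) = -67.613 / (8.217 × 18.425)
  = -67.613 / 151.3982 ≈ -0.4466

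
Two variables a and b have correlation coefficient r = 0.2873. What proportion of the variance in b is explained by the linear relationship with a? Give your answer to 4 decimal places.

r² = (0.2873)² = 0.0825

0.0825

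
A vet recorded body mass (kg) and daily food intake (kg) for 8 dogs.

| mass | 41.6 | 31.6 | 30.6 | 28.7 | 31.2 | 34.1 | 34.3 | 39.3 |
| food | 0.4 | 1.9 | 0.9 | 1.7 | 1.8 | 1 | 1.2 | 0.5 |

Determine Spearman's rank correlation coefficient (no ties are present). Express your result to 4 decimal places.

Rank mass: 8, 4, 2, 1, 3, 5, 6, 7
Rank food: 1, 8, 3, 6, 7, 4, 5, 2
d = rank(mass) − rank(food): 7, -4, -1, -5, -4, 1, 1, 5; Σd² = 134
ρ = 1 − 6Σd² / [n(n²−1)] = 1 − 6×134 / (8×63) = 1 − 804/504 ≈ -0.5952

-0.5952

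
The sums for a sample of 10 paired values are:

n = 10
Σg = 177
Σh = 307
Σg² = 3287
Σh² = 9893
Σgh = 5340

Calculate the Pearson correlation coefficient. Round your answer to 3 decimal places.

-0.350

r = (nΣgh − ΣgΣh) / √[(nΣg² − (Σg)²)(nΣh² − (Σh)²)]
Numerator: 10×5340 − 177×307 = -939
Denominator: √[(32870 − 31329)(98930 − 94249)] = √[1541 × 4681] = 2685.7813
r = -939 / 2685.7813 ≈ -0.350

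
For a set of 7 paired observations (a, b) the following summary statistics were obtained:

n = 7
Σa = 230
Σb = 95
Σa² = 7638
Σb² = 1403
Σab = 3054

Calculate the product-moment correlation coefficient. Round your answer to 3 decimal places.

-0.703

r = (nΣab − ΣaΣb) / √[(nΣa² − (Σa)²)(nΣb² − (Σb)²)]
Numerator: 7×3054 − 230×95 = -472
Denominator: √[(53466 − 52900)(9821 − 9025)] = √[566 × 796] = 671.2198
r = -472 / 671.2198 ≈ -0.703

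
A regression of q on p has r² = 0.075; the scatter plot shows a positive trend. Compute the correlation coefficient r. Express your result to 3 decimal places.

|r| = √0.075 = 0.274
The association is positive, so r = 0.274.

0.274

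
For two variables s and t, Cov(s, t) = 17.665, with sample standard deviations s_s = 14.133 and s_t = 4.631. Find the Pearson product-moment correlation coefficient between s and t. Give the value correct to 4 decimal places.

0.2699

r = Cov(s,t) / (s_s · s_t) = 17.665 / (14.133 × 4.631)
  = 17.665 / 65.4499 ≈ 0.2699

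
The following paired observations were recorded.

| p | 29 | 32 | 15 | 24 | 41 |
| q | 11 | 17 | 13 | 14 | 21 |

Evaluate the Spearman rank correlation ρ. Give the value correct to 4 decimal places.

Rank p: 3, 4, 1, 2, 5
Rank q: 1, 4, 2, 3, 5
d = rank(p) − rank(q): 2, 0, -1, -1, 0; Σd² = 6
ρ = 1 − 6Σd² / [n(n²−1)] = 1 − 6×6 / (5×24) = 1 − 36/120 ≈ 0.7000

0.7000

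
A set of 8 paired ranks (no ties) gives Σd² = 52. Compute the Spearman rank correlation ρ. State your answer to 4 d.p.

0.3810

ρ = 1 − 6Σd² / [n(n²−1)] = 1 − 6×52 / (8×63)
  = 1 − 312/504 = 1 − 0.61905 ≈ 0.3810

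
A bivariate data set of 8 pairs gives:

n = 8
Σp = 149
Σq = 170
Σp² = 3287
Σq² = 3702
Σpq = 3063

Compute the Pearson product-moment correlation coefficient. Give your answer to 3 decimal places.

r = (nΣpq − ΣpΣq) / √[(nΣp² − (Σp)²)(nΣq² − (Σq)²)]
Numerator: 8×3063 − 149×170 = -826
Denominator: √[(26296 − 22201)(29616 − 28900)] = √[4095 × 716] = 1712.3142
r = -826 / 1712.3142 ≈ -0.482

-0.482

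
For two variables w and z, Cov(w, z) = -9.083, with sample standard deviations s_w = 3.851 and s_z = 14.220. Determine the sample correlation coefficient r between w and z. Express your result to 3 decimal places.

r = Cov(w,z) / (s_w · s_z) = -9.083 / (3.851 × 14.220)
  = -9.083 / 54.7612 ≈ -0.166

-0.166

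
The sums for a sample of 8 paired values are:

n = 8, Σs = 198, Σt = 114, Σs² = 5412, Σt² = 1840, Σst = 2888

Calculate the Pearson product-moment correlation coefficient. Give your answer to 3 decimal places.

r = (nΣst − ΣsΣt) / √[(nΣs² − (Σs)²)(nΣt² − (Σt)²)]
Numerator: 8×2888 − 198×114 = 532
Denominator: √[(43296 − 39204)(14720 − 12996)] = √[4092 × 1724] = 2656.0512
r = 532 / 2656.0512 ≈ 0.200

0.200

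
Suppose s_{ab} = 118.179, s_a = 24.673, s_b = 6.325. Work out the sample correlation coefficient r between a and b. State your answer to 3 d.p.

r = Cov(a,b) / (s_a · s_b) = 118.179 / (24.673 × 6.325)
  = 118.179 / 156.0567 ≈ 0.757

0.757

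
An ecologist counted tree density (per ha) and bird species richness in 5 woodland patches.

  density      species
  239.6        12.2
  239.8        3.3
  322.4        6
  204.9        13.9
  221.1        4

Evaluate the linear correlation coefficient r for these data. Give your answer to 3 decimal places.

n = 5, Σx = 1227.8, Σy = 39.4, Σx² = 309723.18, Σy² = 404.94, Σxy = 9381.37
nΣxy − ΣxΣy = 46906.85 − 48375.32 = -1468.47
nΣx² − (Σx)² = 1548615.9 − 1507492.84 = 41123.06; nΣy² − (Σy)² = 2024.7 − 1552.36 = 472.34
r = -1468.47 / √(41123.06 × 472.34) = -1468.47 / 4407.2742 ≈ -0.333

-0.333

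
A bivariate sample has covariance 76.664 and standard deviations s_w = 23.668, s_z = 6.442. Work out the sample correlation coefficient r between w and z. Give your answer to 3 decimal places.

0.503

r = Cov(w,z) / (s_w · s_z) = 76.664 / (23.668 × 6.442)
  = 76.664 / 152.4693 ≈ 0.503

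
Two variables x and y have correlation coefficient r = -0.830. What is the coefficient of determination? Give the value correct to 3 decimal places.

0.689

r² = (-0.830)² = 0.689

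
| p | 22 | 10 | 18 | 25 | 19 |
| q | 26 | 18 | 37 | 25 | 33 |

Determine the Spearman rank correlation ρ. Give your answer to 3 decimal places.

0.000

Rank p: 4, 1, 2, 5, 3
Rank q: 3, 1, 5, 2, 4
d = rank(p) − rank(q): 1, 0, -3, 3, -1; Σd² = 20
ρ = 1 − 6Σd² / [n(n²−1)] = 1 − 6×20 / (5×24) = 1 − 120/120 ≈ 0.000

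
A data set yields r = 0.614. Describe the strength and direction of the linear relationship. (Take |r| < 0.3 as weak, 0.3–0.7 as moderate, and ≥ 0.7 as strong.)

r = 0.614 > 0 so the relationship is positive.
|r| = 0.614, which falls in the moderate range.

moderate positive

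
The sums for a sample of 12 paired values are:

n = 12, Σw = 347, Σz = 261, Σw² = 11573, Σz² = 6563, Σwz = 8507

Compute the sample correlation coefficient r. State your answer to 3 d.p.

0.822

r = (nΣwz − ΣwΣz) / √[(nΣw² − (Σw)²)(nΣz² − (Σz)²)]
Numerator: 12×8507 − 347×261 = 11517
Denominator: √[(138876 − 120409)(78756 − 68121)] = √[18467 × 10635] = 14014.1552
r = 11517 / 14014.1552 ≈ 0.822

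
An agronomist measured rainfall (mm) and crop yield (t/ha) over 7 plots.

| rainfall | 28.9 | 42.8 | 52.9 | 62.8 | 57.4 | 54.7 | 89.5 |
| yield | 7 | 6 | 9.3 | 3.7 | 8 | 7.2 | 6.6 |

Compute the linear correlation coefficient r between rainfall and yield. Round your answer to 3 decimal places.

-0.150

n = 7, Σx = 389, Σy = 47.8, Σx² = 23706.4, Σy² = 344.58, Σxy = 2627.17
nΣxy − ΣxΣy = 18390.19 − 18594.2 = -204.01
nΣx² − (Σx)² = 165944.8 − 151321 = 14623.8; nΣy² − (Σy)² = 2412.06 − 2284.84 = 127.22
r = -204.01 / √(14623.8 × 127.22) = -204.01 / 1363.9794 ≈ -0.150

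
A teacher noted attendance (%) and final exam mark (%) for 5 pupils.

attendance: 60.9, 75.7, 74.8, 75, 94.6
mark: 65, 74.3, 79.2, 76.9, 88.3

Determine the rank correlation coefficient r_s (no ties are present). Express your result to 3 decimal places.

0.600

Rank attendance: 1, 4, 2, 3, 5
Rank mark: 1, 2, 4, 3, 5
d = rank(attendance) − rank(mark): 0, 2, -2, 0, 0; Σd² = 8
ρ = 1 − 6Σd² / [n(n²−1)] = 1 − 6×8 / (5×24) = 1 − 48/120 ≈ 0.600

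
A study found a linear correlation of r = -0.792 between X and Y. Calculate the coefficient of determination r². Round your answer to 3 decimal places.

r² = (-0.792)² = 0.627

0.627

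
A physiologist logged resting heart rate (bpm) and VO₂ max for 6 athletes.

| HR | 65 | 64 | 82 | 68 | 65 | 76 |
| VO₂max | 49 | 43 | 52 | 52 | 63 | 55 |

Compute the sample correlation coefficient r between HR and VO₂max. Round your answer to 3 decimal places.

0.131

n = 6, Σx = 420, Σy = 314, Σx² = 29670, Σy² = 16652, Σxy = 22012
nΣxy − ΣxΣy = 132072 − 131880 = 192
nΣx² − (Σx)² = 178020 − 176400 = 1620; nΣy² − (Σy)² = 99912 − 98596 = 1316
r = 192 / √(1620 × 1316) = 192 / 1460.1096 ≈ 0.131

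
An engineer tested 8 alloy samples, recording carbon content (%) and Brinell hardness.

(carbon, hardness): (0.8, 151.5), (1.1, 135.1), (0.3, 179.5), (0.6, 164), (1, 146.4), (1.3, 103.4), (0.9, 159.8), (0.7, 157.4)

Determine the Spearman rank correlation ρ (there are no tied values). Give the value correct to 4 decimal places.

-0.9286

Rank carbon: 4, 7, 1, 2, 6, 8, 5, 3
Rank hardness: 4, 2, 8, 7, 3, 1, 6, 5
d = rank(carbon) − rank(hardness): 0, 5, -7, -5, 3, 7, -1, -2; Σd² = 162
ρ = 1 − 6Σd² / [n(n²−1)] = 1 − 6×162 / (8×63) = 1 − 972/504 ≈ -0.9286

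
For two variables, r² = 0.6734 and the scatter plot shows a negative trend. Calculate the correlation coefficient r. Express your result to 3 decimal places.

-0.821

|r| = √0.6734 = 0.821
The association is negative, so r = −0.821.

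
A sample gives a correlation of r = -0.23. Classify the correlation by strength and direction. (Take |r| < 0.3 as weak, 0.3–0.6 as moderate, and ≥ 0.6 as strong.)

r = -0.23 < 0 so the relationship is negative.
|r| = 0.23, which falls in the weak range.

weak negative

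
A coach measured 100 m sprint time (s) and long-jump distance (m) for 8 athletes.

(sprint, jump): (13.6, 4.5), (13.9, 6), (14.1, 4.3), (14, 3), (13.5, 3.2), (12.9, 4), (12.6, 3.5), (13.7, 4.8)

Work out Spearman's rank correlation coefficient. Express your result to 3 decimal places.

0.214

Rank sprint: 4, 6, 8, 7, 3, 2, 1, 5
Rank jump: 6, 8, 5, 1, 2, 4, 3, 7
d = rank(sprint) − rank(jump): -2, -2, 3, 6, 1, -2, -2, -2; Σd² = 66
ρ = 1 − 6Σd² / [n(n²−1)] = 1 − 6×66 / (8×63) = 1 − 396/504 ≈ 0.214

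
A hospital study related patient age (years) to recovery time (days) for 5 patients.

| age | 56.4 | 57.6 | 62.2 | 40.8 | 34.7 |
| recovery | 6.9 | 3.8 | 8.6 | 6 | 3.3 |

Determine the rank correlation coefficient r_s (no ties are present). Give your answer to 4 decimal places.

Rank age: 3, 4, 5, 2, 1
Rank recovery: 4, 2, 5, 3, 1
d = rank(age) − rank(recovery): -1, 2, 0, -1, 0; Σd² = 6
ρ = 1 − 6Σd² / [n(n²−1)] = 1 − 6×6 / (5×24) = 1 − 36/120 ≈ 0.7000

0.7000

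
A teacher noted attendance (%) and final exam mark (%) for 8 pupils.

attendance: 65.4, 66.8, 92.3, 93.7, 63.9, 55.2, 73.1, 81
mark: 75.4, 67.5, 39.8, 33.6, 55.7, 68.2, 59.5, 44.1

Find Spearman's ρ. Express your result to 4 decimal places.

-0.8095

Rank attendance: 3, 4, 7, 8, 2, 1, 5, 6
Rank mark: 8, 6, 2, 1, 4, 7, 5, 3
d = rank(attendance) − rank(mark): -5, -2, 5, 7, -2, -6, 0, 3; Σd² = 152
ρ = 1 − 6Σd² / [n(n²−1)] = 1 − 6×152 / (8×63) = 1 − 912/504 ≈ -0.8095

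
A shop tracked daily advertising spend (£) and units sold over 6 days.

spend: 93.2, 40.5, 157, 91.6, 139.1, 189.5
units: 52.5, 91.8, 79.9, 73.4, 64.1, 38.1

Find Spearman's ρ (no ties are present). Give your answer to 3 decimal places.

Rank spend: 3, 1, 5, 2, 4, 6
Rank units: 2, 6, 5, 4, 3, 1
d = rank(spend) − rank(units): 1, -5, 0, -2, 1, 5; Σd² = 56
ρ = 1 − 6Σd² / [n(n²−1)] = 1 − 6×56 / (6×35) = 1 − 336/210 ≈ -0.600

-0.600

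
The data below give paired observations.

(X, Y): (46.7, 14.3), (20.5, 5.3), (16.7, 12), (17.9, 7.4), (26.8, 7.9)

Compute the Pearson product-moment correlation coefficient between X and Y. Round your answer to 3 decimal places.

n = 5, ΣX = 128.6, ΣY = 46.9, ΣX² = 3918.68, ΣY² = 493.75, ΣXY = 1321.04
nΣXY − ΣXΣY = 6605.2 − 6031.34 = 573.86
nΣX² − (ΣX)² = 19593.4 − 16537.96 = 3055.44; nΣY² − (ΣY)² = 2468.75 − 2199.61 = 269.14
r = 573.86 / √(3055.44 × 269.14) = 573.86 / 906.8303 ≈ 0.633

0.633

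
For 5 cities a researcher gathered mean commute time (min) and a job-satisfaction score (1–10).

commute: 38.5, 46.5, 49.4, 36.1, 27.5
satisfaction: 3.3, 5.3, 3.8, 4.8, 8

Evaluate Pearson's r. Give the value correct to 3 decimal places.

-0.680

n = 5, Σx = 198, Σy = 25.2, Σx² = 8144.32, Σy² = 140.46, Σxy = 954.5
nΣxy − ΣxΣy = 4772.5 − 4989.6 = -217.1
nΣx² − (Σx)² = 40721.6 − 39204 = 1517.6; nΣy² − (Σy)² = 702.3 − 635.04 = 67.26
r = -217.1 / √(1517.6 × 67.26) = -217.1 / 319.4899 ≈ -0.680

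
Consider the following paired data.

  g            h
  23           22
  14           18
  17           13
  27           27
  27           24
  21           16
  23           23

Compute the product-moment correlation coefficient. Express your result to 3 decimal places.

0.807

n = 7, Σg = 152, Σh = 143, Σg² = 3442, Σh² = 3067, Σgh = 3221
nΣgh − ΣgΣh = 22547 − 21736 = 811
nΣg² − (Σg)² = 24094 − 23104 = 990; nΣh² − (Σh)² = 21469 − 20449 = 1020
r = 811 / √(990 × 1020) = 811 / 1004.8881 ≈ 0.807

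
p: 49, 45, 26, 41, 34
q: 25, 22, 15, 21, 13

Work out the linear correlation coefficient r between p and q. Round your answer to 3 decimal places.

n = 5, Σp = 195, Σq = 96, Σp² = 7939, Σq² = 1944, Σpq = 3908
nΣpq − ΣpΣq = 19540 − 18720 = 820
nΣp² − (Σp)² = 39695 − 38025 = 1670; nΣq² − (Σq)² = 9720 − 9216 = 504
r = 820 / √(1670 × 504) = 820 / 917.4312 ≈ 0.894

0.894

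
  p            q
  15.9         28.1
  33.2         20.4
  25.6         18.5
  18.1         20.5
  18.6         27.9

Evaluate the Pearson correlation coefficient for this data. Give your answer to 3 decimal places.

n = 5, Σp = 111.4, Σq = 115.4, Σp² = 2683.98, Σq² = 2746.68, Σpq = 2487.66
nΣpq − ΣpΣq = 12438.3 − 12855.56 = -417.26
nΣp² − (Σp)² = 13419.9 − 12409.96 = 1009.94; nΣq² − (Σq)² = 13733.4 − 13317.16 = 416.24
r = -417.26 / √(1009.94 × 416.24) = -417.26 / 648.3652 ≈ -0.644

-0.644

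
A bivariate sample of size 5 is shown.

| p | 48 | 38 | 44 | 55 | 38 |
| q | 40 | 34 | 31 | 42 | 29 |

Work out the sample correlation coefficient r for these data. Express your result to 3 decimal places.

n = 5, Σp = 223, Σq = 176, Σp² = 10153, Σq² = 6322, Σpq = 7988
nΣpq − ΣpΣq = 39940 − 39248 = 692
nΣp² − (Σp)² = 50765 − 49729 = 1036; nΣq² − (Σq)² = 31610 − 30976 = 634
r = 692 / √(1036 × 634) = 692 / 810.4468 ≈ 0.854

0.854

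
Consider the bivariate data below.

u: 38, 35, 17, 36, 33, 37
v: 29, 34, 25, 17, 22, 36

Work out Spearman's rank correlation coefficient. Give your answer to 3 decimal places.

Rank u: 6, 3, 1, 4, 2, 5
Rank v: 4, 5, 3, 1, 2, 6
d = rank(u) − rank(v): 2, -2, -2, 3, 0, -1; Σd² = 22
ρ = 1 − 6Σd² / [n(n²−1)] = 1 − 6×22 / (6×35) = 1 − 132/210 ≈ 0.371

0.371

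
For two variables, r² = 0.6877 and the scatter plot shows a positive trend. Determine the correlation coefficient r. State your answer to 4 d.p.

0.8293

|r| = √0.6877 = 0.8293
The association is positive, so r = 0.8293.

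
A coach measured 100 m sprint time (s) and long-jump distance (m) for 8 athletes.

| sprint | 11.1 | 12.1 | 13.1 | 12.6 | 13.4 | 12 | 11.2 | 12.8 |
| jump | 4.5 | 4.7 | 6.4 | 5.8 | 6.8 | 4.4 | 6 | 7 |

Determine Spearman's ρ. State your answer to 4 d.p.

Rank sprint: 1, 4, 7, 5, 8, 3, 2, 6
Rank jump: 2, 3, 6, 4, 7, 1, 5, 8
d = rank(sprint) − rank(jump): -1, 1, 1, 1, 1, 2, -3, -2; Σd² = 22
ρ = 1 − 6Σd² / [n(n²−1)] = 1 − 6×22 / (8×63) = 1 − 132/504 ≈ 0.7381

0.7381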